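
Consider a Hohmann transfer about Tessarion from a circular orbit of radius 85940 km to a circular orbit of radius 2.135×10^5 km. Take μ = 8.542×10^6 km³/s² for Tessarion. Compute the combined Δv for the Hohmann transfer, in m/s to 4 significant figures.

Δv = 3469 m/s

Semi-major axis of the transfer orbit: a_t = (85940 + 2.135×10^5)/2 = 1.4972×10^5 km.
Circular speed at r₁: v₁ = √(μ/r₁) = √(8.542×10^6/85940) = 9.96970 km/s.
Transfer-orbit speed at r₁ (vis-viva): v_p = √[μ(2/r₁ − 1/a_t)] = 11.9053 km/s.
First burn Δv₁ = |v_p − v₁| = 1.936 km/s.
Circular speed at r₂: v₂ = √(μ/r₂) = 6.325 km/s.
Transfer-orbit speed at r₂: v_a = √[μ(2/r₂ − 1/a_t)] = 4.792 km/s.
Second burn Δv₂ = |v₂ − v_a| = 1.533 km/s.
Total Δv = Δv₁ + Δv₂ = 3.469 km/s.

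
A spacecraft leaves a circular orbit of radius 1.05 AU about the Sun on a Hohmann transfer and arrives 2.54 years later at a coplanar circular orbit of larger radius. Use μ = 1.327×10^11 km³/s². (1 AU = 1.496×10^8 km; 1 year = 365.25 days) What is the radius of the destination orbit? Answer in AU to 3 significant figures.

r₂ = 4.86 AU

In km: r₁ = 1.05 × 1.496×10^8 = 1.5708×10^8 km.
Transfer time t = 2.54 years × 365.25 × 86400 s = 8.0156304×10^7 s, and t = π√(a_t³/μ).
So a_t = (μ t²/π²)^(1/3) = (1.327×10^11 × (8.0156304×10^7)² / π²)^(1/3) = 4.4206×10^8 km.
Since a_t = (r₁ + r₂)/2, r₂ = 2a_t − r₁ = 2×4.4206×10^8 − 1.5708×10^8 = 7.2704×10^8 km.
In AU: r₂ = 7.2704×10^8 / 1.496×10^8 = 4.86 AU.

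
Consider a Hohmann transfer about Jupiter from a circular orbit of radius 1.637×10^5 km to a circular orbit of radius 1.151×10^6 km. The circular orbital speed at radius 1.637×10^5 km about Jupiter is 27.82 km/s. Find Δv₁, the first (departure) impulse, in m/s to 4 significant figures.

Δv₁ = 8993 m/s

From the circular-orbit relation v² = μ/r at r = 1.637×10^5 km: μ = v²r = (27.82)² × 1.637×10^5 = 1.26696×10^8 km³/s².
Semi-major axis of the transfer orbit: a_t = (1.637×10^5 + 1.151×10^6)/2 = 6.5735×10^5 km.
Circular speed at r = 1.637×10^5 km: v_c = √(μ/r) = 27.820 km/s.
Vis-viva on the transfer ellipse at r = 1.637×10^5 km gives v_t = √[μ(2/r − 1/a_t)] = 36.813 km/s.
Δv₁ = |v_t − v_c| = |36.813 − 27.820| = 8.993 km/s.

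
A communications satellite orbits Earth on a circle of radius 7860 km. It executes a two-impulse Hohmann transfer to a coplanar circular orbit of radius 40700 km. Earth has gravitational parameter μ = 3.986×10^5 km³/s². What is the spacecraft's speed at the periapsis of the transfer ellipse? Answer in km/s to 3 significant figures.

v = 9.22 km/s

Semi-major axis of the transfer orbit: a_t = (7860 + 40700)/2 = 24280 km.
The periapsis of the transfer ellipse is at r = 7860 km.
From the vis-viva equation, v = √[μ(2/r − 1/a_t)] = 9.220 km/s.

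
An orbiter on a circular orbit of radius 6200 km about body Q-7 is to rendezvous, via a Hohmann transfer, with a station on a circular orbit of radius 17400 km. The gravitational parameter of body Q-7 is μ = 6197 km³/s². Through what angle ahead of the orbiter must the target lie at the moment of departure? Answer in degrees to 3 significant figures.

Transfer-ellipse semi-major axis a_t = (r₁ + r₂)/2 = (6200 + 17400)/2 = 11800 km.
Transfer time t = π√(a_t³/μ) = 51150 s.
The target's mean motion on its circular orbit is ω₂ = √(μ/r₂³) = 3.430×10^-5 rad/s.
Angle swept by the target during transfer: ω₂·t = 1.754 rad = 100.5°.
Arrival is 180° from departure on the ellipse, so φ = 180° − 100.5° = 79.5°.

φ = 79.5°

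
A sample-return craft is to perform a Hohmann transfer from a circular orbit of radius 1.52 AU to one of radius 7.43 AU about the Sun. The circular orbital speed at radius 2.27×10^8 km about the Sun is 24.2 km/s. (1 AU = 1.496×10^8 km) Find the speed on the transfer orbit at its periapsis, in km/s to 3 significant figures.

From the circular-orbit relation v² = μ/r at r = 2.27×10^8 km: μ = v²r = (24.2)² × 2.27×10^8 = 1.32940×10^11 km³/s².
In km: r₁ = 1.52 × 1.496×10^8 = 2.27392×10^8 km; r₂ = 7.43 × 1.496×10^8 = 1.111528×10^9 km.
Semi-major axis of the transfer orbit: a_t = (2.27392×10^8 + 1.111528×10^9)/2 = 6.6946×10^8 km.
The periapsis of the transfer ellipse is at r = 2.27392×10^8 km.
From the vis-viva equation, v = √[μ(2/r − 1/a_t)] = 31.16 km/s.

v = 31.2 km/s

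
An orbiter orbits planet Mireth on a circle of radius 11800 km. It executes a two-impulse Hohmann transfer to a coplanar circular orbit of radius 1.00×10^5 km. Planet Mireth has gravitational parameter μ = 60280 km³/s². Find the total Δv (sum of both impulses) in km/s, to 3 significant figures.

Semi-major axis of the transfer orbit: a_t = (11800 + 1.000×10^5)/2 = 55900 km.
At r₁ the circular-orbit speed is v₁ = √(μ/r₁) = 2.26019 km/s.
Transfer-orbit speed at r₁ (v² = μ(2/r − 1/a)): v_p = √[μ(2/r₁ − 1/a_t)] = 3.02301 km/s.
First burn Δv₁ = |v_p − v₁| = 0.76282 km/s.
At r₂, v₂ = √(μ/r₂) = 0.776402 km/s.
Transfer-orbit speed at r₂: v_a = √[μ(2/r₂ − 1/a_t)] = 0.356715 km/s.
Second burn Δv₂ = |v₂ − v_a| = 0.41969 km/s.
Total Δv = Δv₁ + Δv₂ = 1.183 km/s.

Δv = 1.18 km/s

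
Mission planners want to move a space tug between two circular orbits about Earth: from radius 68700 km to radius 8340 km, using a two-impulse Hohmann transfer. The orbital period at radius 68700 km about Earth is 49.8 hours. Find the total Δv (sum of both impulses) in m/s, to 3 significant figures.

Δv = 3610 m/s

From Kepler's third law T² = 4π²r³/μ at r = 68700 km, T = 49.8 hours = 49.8 × 3600 s = 1.7928×10^5 s: μ = 4π²r³/T² = 3.98260×10^5 km³/s².
Semi-major axis of the transfer orbit: a_t = (68700 + 8340)/2 = 38520 km.
At r₁ the circular-orbit speed is v₁ = √(μ/r₁) = 2.4077 km/s.
On the transfer ellipse at r₁, vis-viva gives v_a = √[μ(2/r₁ − 1/a_t)] = 1.1203 km/s.
First burn Δv₁ = |v_a − v₁| = 1.2874 km/s.
At r₂, v₂ = √(μ/r₂) = 6.9104 km/s.
Transfer-orbit speed at r₂: v_p = √[μ(2/r₂ − 1/a_t)] = 9.2286 km/s.
Second burn Δv₂ = |v₂ − v_p| = 2.3182 km/s.
Total Δv = Δv₁ + Δv₂ = 3.606 km/s.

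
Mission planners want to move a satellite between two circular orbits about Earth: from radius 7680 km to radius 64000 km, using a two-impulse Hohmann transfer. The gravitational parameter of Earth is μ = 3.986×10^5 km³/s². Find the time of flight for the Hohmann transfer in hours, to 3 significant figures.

t = 9.38 hours

Transfer-ellipse semi-major axis a_t = (r₁ + r₂)/2 = (7680 + 64000)/2 = 35840 km.
Transfer time t = π√(a_t³/μ) = π√((35840)³ / 3.986×10^5) = 33760 s.
Converting: 33760 s ÷ 3600 s/hour = 9.38 hours.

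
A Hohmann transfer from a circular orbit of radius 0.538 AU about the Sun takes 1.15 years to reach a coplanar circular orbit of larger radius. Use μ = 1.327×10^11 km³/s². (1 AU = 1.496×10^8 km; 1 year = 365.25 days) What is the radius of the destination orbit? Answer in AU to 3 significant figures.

In km: r₁ = 0.538 × 1.496×10^8 = 8.04848×10^7 km.
Transfer time t = 1.15 years × 365.25 × 86400 s = 3.629124×10^7 s, and t = π√(a_t³/μ).
So a_t = (μ t²/π²)^(1/3) = (1.327×10^11 × (3.629124×10^7)² / π²)^(1/3) = 2.6065×10^8 km.
Since a_t = (r₁ + r₂)/2, r₂ = 2a_t − r₁ = 2×2.6065×10^8 − 8.04848×10^7 = 4.408152×10^8 km.
In AU: r₂ = 4.408152×10^8 / 1.496×10^8 = 2.95 AU.

r₂ = 2.95 AU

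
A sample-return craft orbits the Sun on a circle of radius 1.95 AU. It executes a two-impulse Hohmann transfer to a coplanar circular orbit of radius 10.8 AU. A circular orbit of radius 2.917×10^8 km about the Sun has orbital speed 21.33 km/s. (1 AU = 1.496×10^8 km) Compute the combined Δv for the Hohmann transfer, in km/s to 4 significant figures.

Δv = 10.48 km/s

From the circular-orbit relation v² = μ/r at r = 2.917×10^8 km: μ = v²r = (21.33)² × 2.917×10^8 = 1.32714×10^11 km³/s².
In km: r₁ = 1.95 × 1.496×10^8 = 2.9172×10^8 km; r₂ = 10.8 × 1.496×10^8 = 1.61568×10^9 km.
Transfer-ellipse semi-major axis a_t = (r₁ + r₂)/2 = (2.9172×10^8 + 1.61568×10^9)/2 = 9.537×10^8 km.
At r₁ the circular-orbit speed is v₁ = √(μ/r₁) = 21.329 km/s.
On the transfer ellipse at r₁, v² = μ(2/r − 1/a) gives v_p = √[μ(2/r₁ − 1/a_t)] = 27.762 km/s.
First burn Δv₁ = |v_p − v₁| = 6.433 km/s.
Circular speed at r₂: v₂ = √(μ/r₂) = 9.0632 km/s.
Transfer-orbit speed at r₂: v_a = √[μ(2/r₂ − 1/a_t)] = 5.0125 km/s.
Second burn Δv₂ = |v₂ − v_a| = 4.051 km/s.
Total Δv = Δv₁ + Δv₂ = 10.48 km/s.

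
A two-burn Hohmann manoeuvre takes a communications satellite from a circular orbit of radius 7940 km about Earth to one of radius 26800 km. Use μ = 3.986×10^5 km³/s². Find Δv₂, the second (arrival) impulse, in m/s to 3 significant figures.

Δv₂ = 1250 m/s

Transfer-ellipse semi-major axis a_t = (r₁ + r₂)/2 = (7940 + 26800)/2 = 17370 km.
On the circular orbit at r = 26800 km, v_c = √(μ/r) = 3.8566 km/s.
Vis-viva on the transfer ellipse at r = 26800 km gives v_t = √[μ(2/r − 1/a_t)] = 2.6074 km/s.
Δv₂ = |v_t − v_c| = |2.6074 − 3.8566| = 1.249 km/s.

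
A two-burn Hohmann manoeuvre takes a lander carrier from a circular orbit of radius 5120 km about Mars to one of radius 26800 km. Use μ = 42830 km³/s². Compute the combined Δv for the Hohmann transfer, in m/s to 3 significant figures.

Δv = 1400 m/s

Semi-major axis of the transfer orbit: a_t = (5120 + 26800)/2 = 15960 km.
At r₁ the circular-orbit speed is v₁ = √(μ/r₁) = 2.8923 km/s.
On the transfer ellipse at r₁, vis-viva gives v_p = √[μ(2/r₁ − 1/a_t)] = 3.7479 km/s.
First burn Δv₁ = |v_p − v₁| = 0.8556 km/s.
Circular speed at r₂: v₂ = √(μ/r₂) = 1.2642 km/s.
Transfer-orbit speed at r₂: v_a = √[μ(2/r₂ − 1/a_t)] = 0.71602 km/s.
Second burn Δv₂ = |v₂ − v_a| = 0.5482 km/s.
Δv = Δv₁ + Δv₂ = 0.8556 + 0.5482 = 1.404 km/s.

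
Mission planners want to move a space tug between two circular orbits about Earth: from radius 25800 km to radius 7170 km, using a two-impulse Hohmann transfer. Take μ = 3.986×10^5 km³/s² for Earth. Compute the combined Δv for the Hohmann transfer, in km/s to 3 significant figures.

Δv = 3.21 km/s

Transfer-ellipse semi-major axis a_t = (r₁ + r₂)/2 = (25800 + 7170)/2 = 16485 km.
Circular speed at r₁: v₁ = √(μ/r₁) = √(3.986×10^5/25800) = 3.9306 km/s.
Transfer-orbit speed at r₁ (vis-viva): v_a = √[μ(2/r₁ − 1/a_t)] = 2.5922 km/s.
First burn Δv₁ = |v_a − v₁| = 1.338 km/s.
Circular speed at r₂: v₂ = √(μ/r₂) = 7.456 km/s.
Transfer-orbit speed at r₂: v_p = √[μ(2/r₂ − 1/a_t)] = 9.328 km/s.
Second burn Δv₂ = |v₂ − v_p| = 1.872 km/s.
Δv = Δv₁ + Δv₂ = 1.338 + 1.872 = 3.210 km/s.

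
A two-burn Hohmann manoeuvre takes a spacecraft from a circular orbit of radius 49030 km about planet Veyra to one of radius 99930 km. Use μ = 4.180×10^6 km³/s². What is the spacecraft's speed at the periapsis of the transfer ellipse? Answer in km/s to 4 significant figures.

v = 10.70 km/s

Transfer-ellipse semi-major axis a_t = (r₁ + r₂)/2 = (49030 + 99930)/2 = 74480 km.
At periapsis, r = 49030 km.
Applying v² = μ(2/r − 1/a_t): v = 10.70 km/s.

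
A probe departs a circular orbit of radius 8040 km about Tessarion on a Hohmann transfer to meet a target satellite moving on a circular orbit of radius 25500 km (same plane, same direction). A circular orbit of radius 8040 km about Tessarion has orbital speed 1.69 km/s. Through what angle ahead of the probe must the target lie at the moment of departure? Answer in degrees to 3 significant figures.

From the circular-orbit relation v² = μ/r at r = 8040 km: μ = v²r = (1.69)² × 8040 = 22963.0 km³/s².
Semi-major axis of the transfer orbit: a_t = (8040 + 25500)/2 = 16770 km.
The half-period of the transfer ellipse is t = π√(a_t³/μ) = 45023 s.
The target's mean motion on its circular orbit is ω₂ = √(μ/r₂³) = 3.7214×10^-5 rad/s.
Angle swept by the target during transfer: ω₂·t = 1.6755 rad = 96.00°.
The probe traverses 180° on the transfer ellipse, so the target must lead by 180° − 96.00° = 84.0°.

φ = 84.0°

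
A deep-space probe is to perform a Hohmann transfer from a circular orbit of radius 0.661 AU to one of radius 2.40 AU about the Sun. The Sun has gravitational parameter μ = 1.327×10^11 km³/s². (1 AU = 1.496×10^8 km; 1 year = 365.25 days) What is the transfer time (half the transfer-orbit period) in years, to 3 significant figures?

t = 0.947 years

In km: r₁ = 0.661 × 1.496×10^8 = 9.88856×10^7 km; r₂ = 2.40 × 1.496×10^8 = 3.5904×10^8 km.
Transfer-ellipse semi-major axis a_t = (r₁ + r₂)/2 = (9.88856×10^7 + 3.5904×10^8)/2 = 2.289628×10^8 km.
Half the transfer-orbit period gives t = π√(a_t³/μ) = 2.988×10^7 s.
Converting: 2.988×10^7 s ÷ 3.15576×10^7 s/year (365.25 × 86400) = 0.947 years.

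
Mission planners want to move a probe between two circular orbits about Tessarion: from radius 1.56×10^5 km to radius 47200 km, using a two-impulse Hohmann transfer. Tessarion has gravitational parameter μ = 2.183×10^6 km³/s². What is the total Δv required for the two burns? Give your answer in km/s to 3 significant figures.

Δv = 2.82 km/s

Transfer-ellipse semi-major axis a_t = (r₁ + r₂)/2 = (1.560×10^5 + 47200)/2 = 1.016×10^5 km.
At r₁ the circular-orbit speed is v₁ = √(μ/r₁) = 3.741 km/s.
Transfer-orbit speed at r₁ (v² = μ(2/r − 1/a)): v_a = √[μ(2/r₁ − 1/a_t)] = 2.550 km/s.
First burn Δv₁ = |v_a − v₁| = 1.191 km/s.
Circular speed at r₂: v₂ = √(μ/r₂) = 6.801 km/s.
Transfer-orbit speed at r₂: v_p = √[μ(2/r₂ − 1/a_t)] = 8.427 km/s.
Second burn Δv₂ = |v₂ − v_p| = 1.626 km/s.
Δv = Δv₁ + Δv₂ = 1.191 + 1.626 = 2.817 km/s.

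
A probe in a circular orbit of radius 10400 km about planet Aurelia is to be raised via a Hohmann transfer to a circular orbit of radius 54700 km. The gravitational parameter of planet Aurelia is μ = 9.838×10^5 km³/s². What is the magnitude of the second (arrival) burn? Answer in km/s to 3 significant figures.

Transfer-ellipse semi-major axis a_t = (r₁ + r₂)/2 = (10400 + 54700)/2 = 32550 km.
On the circular orbit at r = 54700 km, v_c = √(μ/r) = 4.241 km/s.
Transfer-orbit speed at the same r (vis-viva, a = a_t): v_t = √[μ(2/r − 1/a_t)] = 2.397 km/s.
Δv₂ = |v_t − v_c| = |2.397 − 4.241| = 1.844 km/s.

Δv₂ = 1.84 km/s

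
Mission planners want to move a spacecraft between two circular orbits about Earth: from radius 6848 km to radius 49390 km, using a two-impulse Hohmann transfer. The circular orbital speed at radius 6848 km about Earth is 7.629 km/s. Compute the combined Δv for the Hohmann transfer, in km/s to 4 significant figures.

From the circular-orbit relation v² = μ/r at r = 6848 km: μ = v²r = (7.629)² × 6848 = 3.98565×10^5 km³/s².
Transfer-ellipse semi-major axis a_t = (r₁ + r₂)/2 = (6848 + 49390)/2 = 28119 km.
At r₁ the circular-orbit speed is v₁ = √(μ/r₁) = 7.6290 km/s.
Transfer-orbit speed at r₁ (vis-viva): v_p = √[μ(2/r₁ − 1/a_t)] = 10.111 km/s.
First burn Δv₁ = |v_p − v₁| = 2.482 km/s.
At r₂, v₂ = √(μ/r₂) = 2.841 km/s.
Transfer-orbit speed at r₂: v_a = √[μ(2/r₂ − 1/a_t)] = 1.402 km/s.
Second burn Δv₂ = |v₂ − v_a| = 1.439 km/s.
Total Δv = Δv₁ + Δv₂ = 3.921 km/s.

Δv = 3.921 km/s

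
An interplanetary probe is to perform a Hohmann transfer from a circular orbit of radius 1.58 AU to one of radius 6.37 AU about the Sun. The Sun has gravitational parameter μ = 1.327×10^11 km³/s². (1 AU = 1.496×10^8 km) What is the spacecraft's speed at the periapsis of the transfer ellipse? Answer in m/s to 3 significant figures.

In km: r₁ = 1.58 × 1.496×10^8 = 2.36368×10^8 km; r₂ = 6.37 × 1.496×10^8 = 9.52952×10^8 km.
Transfer-ellipse semi-major axis a_t = (r₁ + r₂)/2 = (2.36368×10^8 + 9.52952×10^8)/2 = 5.9466×10^8 km.
The periapsis of the transfer ellipse is at r = 2.36368×10^8 km.
Applying v² = μ(2/r − 1/a_t): v = 29.99 km/s.

v = 30000 m/s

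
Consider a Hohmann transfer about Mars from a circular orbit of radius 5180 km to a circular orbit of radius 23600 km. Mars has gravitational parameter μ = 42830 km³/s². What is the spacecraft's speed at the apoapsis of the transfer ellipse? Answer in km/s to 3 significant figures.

Transfer-ellipse semi-major axis a_t = (r₁ + r₂)/2 = (5180 + 23600)/2 = 14390 km.
At apoapsis, r = 23600 km.
Applying v² = μ(2/r − 1/a_t): v = 0.8083 km/s.

v = 0.808 km/s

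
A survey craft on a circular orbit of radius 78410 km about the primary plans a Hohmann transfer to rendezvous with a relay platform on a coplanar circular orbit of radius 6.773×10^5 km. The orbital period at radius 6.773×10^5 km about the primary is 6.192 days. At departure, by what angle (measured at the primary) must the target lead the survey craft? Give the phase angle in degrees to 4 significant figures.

From Kepler's third law T² = 4π²r³/μ at r = 6.773×10^5 km, T = 6.192 days = 6.192 × 86400 s = 5.349888×10^5 s: μ = 4π²r³/T² = 4.28562×10^7 km³/s².
The Hohmann ellipse has a_t = (r₁ + r₂)/2 = 3.77855×10^5 km.
The half-period of the transfer ellipse is t = π√(a_t³/μ) = 1.115×10^5 s.
The target's mean motion on its circular orbit is ω₂ = √(μ/r₂³) = 1.174×10^-5 rad/s.
Angle swept by the target during transfer: ω₂·t = 1.309 rad = 75.00°.
Arrival is 180° from departure on the ellipse, so φ = 180° − 75.00° = 105.0°.

φ = 105.0°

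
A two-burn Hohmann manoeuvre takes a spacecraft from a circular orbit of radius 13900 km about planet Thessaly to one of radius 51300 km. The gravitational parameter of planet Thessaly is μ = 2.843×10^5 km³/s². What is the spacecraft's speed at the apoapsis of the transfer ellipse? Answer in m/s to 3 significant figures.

The Hohmann ellipse has a_t = (r₁ + r₂)/2 = 32600 km.
At apoapsis, r = 51300 km.
Vis-viva: v = √[μ(2/r − 1/a_t)] = √[2.843×10^5 × (2/51300 − 1/32600)] = 1.537 km/s.

v = 1540 m/s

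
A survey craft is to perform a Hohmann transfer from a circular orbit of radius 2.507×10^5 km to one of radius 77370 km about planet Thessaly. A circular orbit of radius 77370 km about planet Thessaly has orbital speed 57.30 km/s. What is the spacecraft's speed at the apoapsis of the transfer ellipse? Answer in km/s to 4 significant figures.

From the circular-orbit relation v² = μ/r at r = 77370 km: μ = v²r = (57.30)² × 77370 = 2.54028×10^8 km³/s².
The Hohmann ellipse has a_t = (r₁ + r₂)/2 = 1.64035×10^5 km.
The apoapsis of the transfer ellipse is at r = 2.507×10^5 km.
From the vis-viva equation, v = √[μ(2/r − 1/a_t)] = 21.86 km/s.

v = 21.86 km/s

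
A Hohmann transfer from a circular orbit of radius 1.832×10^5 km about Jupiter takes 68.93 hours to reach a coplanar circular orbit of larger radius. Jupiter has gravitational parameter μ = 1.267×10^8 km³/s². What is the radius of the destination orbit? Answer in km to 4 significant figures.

Transfer time t = 68.93 hours = 2.48148×10^5 s, and t = π√(a_t³/μ).
So a_t = (μ t²/π²)^(1/3) = (1.267×10^8 × (2.48148×10^5)² / π²)^(1/3) = 9.2463×10^5 km.
Since a_t = (r₁ + r₂)/2, r₂ = 2a_t − r₁ = 2×9.2463×10^5 − 1.832×10^5 = 1.66606×10^6 km.

r₂ = 1.666×10^6 km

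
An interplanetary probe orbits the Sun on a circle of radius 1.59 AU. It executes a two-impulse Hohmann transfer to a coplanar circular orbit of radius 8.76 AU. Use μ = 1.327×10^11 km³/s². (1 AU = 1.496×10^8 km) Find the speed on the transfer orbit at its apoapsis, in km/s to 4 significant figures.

v = 5.578 km/s

In km: r₁ = 1.59 × 1.496×10^8 = 2.37864×10^8 km; r₂ = 8.76 × 1.496×10^8 = 1.310496×10^9 km.
Semi-major axis of the transfer orbit: a_t = (2.37864×10^8 + 1.310496×10^9)/2 = 7.7418×10^8 km.
At apoapsis, r = 1.310496×10^9 km.
Vis-viva: v = √[μ(2/r − 1/a_t)] = √[1.327×10^11 × (2/1.310496×10^9 − 1/7.7418×10^8)] = 5.578 km/s.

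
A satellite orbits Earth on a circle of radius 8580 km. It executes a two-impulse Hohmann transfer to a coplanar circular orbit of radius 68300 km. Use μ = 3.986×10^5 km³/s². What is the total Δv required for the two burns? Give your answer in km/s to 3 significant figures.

Transfer-ellipse semi-major axis a_t = (r₁ + r₂)/2 = (8580 + 68300)/2 = 38440 km.
At r₁ the circular-orbit speed is v₁ = √(μ/r₁) = 6.8159 km/s.
On the transfer ellipse at r₁, v² = μ(2/r − 1/a) gives v_p = √[μ(2/r₁ − 1/a_t)] = 9.0854 km/s.
First burn Δv₁ = |v_p − v₁| = 2.2695 km/s.
At r₂, v₂ = √(μ/r₂) = 2.4158 km/s.
Transfer-orbit speed at r₂: v_a = √[μ(2/r₂ − 1/a_t)] = 1.1413 km/s.
Second burn Δv₂ = |v₂ − v_a| = 1.2745 km/s.
Total Δv = Δv₁ + Δv₂ = 3.544 km/s.

Δv = 3.54 km/s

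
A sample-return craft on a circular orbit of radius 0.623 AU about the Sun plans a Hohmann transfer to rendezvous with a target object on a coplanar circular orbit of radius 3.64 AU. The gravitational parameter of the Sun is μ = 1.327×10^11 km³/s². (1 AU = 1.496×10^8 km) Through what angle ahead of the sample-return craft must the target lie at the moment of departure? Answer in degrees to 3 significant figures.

φ = 99.3°

In km: r₁ = 0.623 × 1.496×10^8 = 9.32008×10^7 km; r₂ = 3.64 × 1.496×10^8 = 5.44544×10^8 km.
Semi-major axis of the transfer orbit: a_t = (9.32008×10^7 + 5.44544×10^8)/2 = 3.188724×10^8 km.
The half-period of the transfer ellipse is t = π√(a_t³/μ) = 4.9107×10^7 s.
Target angular speed ω₂ = √(μ/r₂³) = 2.8667×10^-8 rad/s.
Angle swept by the target during transfer: ω₂·t = 1.4078 rad = 80.66°.
The sample-return craft traverses 180° on the transfer ellipse, so the target must lead by 180° − 80.66° = 99.3°.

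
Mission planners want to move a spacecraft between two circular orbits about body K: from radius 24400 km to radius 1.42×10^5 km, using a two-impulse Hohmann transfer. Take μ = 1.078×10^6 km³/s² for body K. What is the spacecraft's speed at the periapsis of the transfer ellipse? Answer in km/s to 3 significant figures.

The Hohmann ellipse has a_t = (r₁ + r₂)/2 = 83200 km.
The periapsis of the transfer ellipse is at r = 24400 km.
Applying v² = μ(2/r − 1/a_t): v = 8.684 km/s.

v = 8.68 km/s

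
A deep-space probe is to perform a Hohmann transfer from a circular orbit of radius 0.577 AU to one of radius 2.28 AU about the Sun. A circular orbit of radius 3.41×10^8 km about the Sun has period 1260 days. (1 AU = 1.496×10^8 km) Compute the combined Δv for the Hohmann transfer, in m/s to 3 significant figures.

From Kepler's third law T² = 4π²r³/μ at r = 3.41×10^8 km, T = 1260 days = 1260 × 86400 s = 1.08864×10^8 s: μ = 4π²r³/T² = 1.32085×10^11 km³/s².
In km: r₁ = 0.577 × 1.496×10^8 = 8.63192×10^7 km; r₂ = 2.28 × 1.496×10^8 = 3.41088×10^8 km.
Transfer-ellipse semi-major axis a_t = (r₁ + r₂)/2 = (8.63192×10^7 + 3.41088×10^8)/2 = 2.137036×10^8 km.
Circular speed at r₁: v₁ = √(μ/r₁) = √(1.32085×10^11/8.63192×10^7) = 39.12 km/s.
On the transfer ellipse at r₁, v² = μ(2/r − 1/a) gives v_p = √[μ(2/r₁ − 1/a_t)] = 49.42 km/s.
First burn Δv₁ = |v_p − v₁| = 10.30 km/s.
Circular speed at r₂: v₂ = √(μ/r₂) = 19.679 km/s.
Transfer-orbit speed at r₂: v_a = √[μ(2/r₂ − 1/a_t)] = 12.507 km/s.
Second burn Δv₂ = |v₂ − v_a| = 7.172 km/s.
Total Δv = Δv₁ + Δv₂ = 17.47 km/s.

Δv = 17500 m/s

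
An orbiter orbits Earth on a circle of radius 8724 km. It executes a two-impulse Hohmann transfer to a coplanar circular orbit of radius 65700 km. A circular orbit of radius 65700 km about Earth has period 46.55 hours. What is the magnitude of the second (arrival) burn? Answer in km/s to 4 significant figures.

From Kepler's third law T² = 4π²r³/μ at r = 65700 km, T = 46.55 hours = 46.55 × 3600 s = 1.6758×10^5 s: μ = 4π²r³/T² = 3.98668×10^5 km³/s².
Semi-major axis of the transfer orbit: a_t = (8724 + 65700)/2 = 37212 km.
Circular speed at r = 65700 km: v_c = √(μ/r) = 2.4633 km/s.
Vis-viva on the transfer ellipse at r = 65700 km gives v_t = √[μ(2/r − 1/a_t)] = 1.1927 km/s.
Δv₂ = |v_t − v_c| = |1.1927 − 2.4633| = 1.271 km/s.

Δv₂ = 1.271 km/s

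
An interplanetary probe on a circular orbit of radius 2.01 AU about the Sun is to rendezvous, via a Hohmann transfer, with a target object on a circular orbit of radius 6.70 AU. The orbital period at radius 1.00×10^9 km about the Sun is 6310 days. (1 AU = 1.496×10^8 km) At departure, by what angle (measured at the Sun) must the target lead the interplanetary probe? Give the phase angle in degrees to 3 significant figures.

From Kepler's third law T² = 4π²r³/μ at r = 1.00×10^9 km, T = 6310 days = 6310 × 86400 s = 5.45184×10^8 s: μ = 4π²r³/T² = 1.32823×10^11 km³/s².
In km: r₁ = 2.01 × 1.496×10^8 = 3.00696×10^8 km; r₂ = 6.70 × 1.496×10^8 = 1.00232×10^9 km.
Transfer-ellipse semi-major axis a_t = (r₁ + r₂)/2 = (3.00696×10^8 + 1.00232×10^9)/2 = 6.51508×10^8 km.
The half-period of the transfer ellipse is t = π√(a_t³/μ) = 1.43348×10^8 s.
Target angular speed ω₂ = √(μ/r₂³) = 1.14849×10^-8 rad/s.
Angle swept by the target during transfer: ω₂·t = 1.6463 rad = 94.33°.
The interplanetary probe traverses 180° on the transfer ellipse, so the target must lead by 180° − 94.33° = 85.7°.

φ = 85.7°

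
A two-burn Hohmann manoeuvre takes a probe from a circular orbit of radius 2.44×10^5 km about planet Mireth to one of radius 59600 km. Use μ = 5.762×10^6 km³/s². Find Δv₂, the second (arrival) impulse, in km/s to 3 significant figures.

The Hohmann ellipse has a_t = (r₁ + r₂)/2 = 1.518×10^5 km.
On the circular orbit at r = 59600 km, v_c = √(μ/r) = 9.83249 km/s.
Vis-viva on the transfer ellipse at r = 59600 km gives v_t = √[μ(2/r − 1/a_t)] = 12.4659 km/s.
Δv₂ = |v_t − v_c| = |12.4659 − 9.83249| = 2.633 km/s.

Δv₂ = 2.63 km/s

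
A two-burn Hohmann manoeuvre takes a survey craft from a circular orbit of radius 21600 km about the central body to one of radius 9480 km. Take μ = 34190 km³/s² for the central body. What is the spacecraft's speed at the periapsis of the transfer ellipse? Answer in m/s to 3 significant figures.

Semi-major axis of the transfer orbit: a_t = (21600 + 9480)/2 = 15540 km.
At periapsis, r = 9480 km.
Applying v² = μ(2/r − 1/a_t): v = 2.239 km/s.

v = 2240 m/s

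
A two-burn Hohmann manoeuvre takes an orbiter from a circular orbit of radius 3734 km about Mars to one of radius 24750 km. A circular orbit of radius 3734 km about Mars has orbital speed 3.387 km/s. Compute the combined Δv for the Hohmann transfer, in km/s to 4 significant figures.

From the circular-orbit relation v² = μ/r at r = 3734 km: μ = v²r = (3.387)² × 3734 = 42835.6 km³/s².
Transfer-ellipse semi-major axis a_t = (r₁ + r₂)/2 = (3734 + 24750)/2 = 14242 km.
At r₁ the circular-orbit speed is v₁ = √(μ/r₁) = 3.387 km/s.
On the transfer ellipse at r₁, vis-viva gives v_p = √[μ(2/r₁ − 1/a_t)] = 4.465 km/s.
First burn Δv₁ = |v_p − v₁| = 1.078 km/s.
Circular speed at r₂: v₂ = √(μ/r₂) = 1.3156 km/s.
Transfer-orbit speed at r₂: v_a = √[μ(2/r₂ − 1/a_t)] = 0.67362 km/s.
Second burn Δv₂ = |v₂ − v_a| = 0.6420 km/s.
Δv = Δv₁ + Δv₂ = 1.078 + 0.6420 = 1.720 km/s.

Δv = 1.720 km/s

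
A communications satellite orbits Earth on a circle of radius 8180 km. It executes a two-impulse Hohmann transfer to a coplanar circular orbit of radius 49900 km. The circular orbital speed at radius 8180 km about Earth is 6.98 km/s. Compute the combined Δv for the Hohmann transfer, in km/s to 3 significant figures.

Δv = 3.50 km/s

From the circular-orbit relation v² = μ/r at r = 8180 km: μ = v²r = (6.98)² × 8180 = 3.98533×10^5 km³/s².
Semi-major axis of the transfer orbit: a_t = (8180 + 49900)/2 = 29040 km.
At r₁ the circular-orbit speed is v₁ = √(μ/r₁) = 6.980 km/s.
On the transfer ellipse at r₁, v² = μ(2/r − 1/a) gives v_p = √[μ(2/r₁ − 1/a_t)] = 9.150 km/s.
First burn Δv₁ = |v_p − v₁| = 2.170 km/s.
Circular speed at r₂: v₂ = √(μ/r₂) = 2.826 km/s.
Transfer-orbit speed at r₂: v_a = √[μ(2/r₂ − 1/a_t)] = 1.500 km/s.
Second burn Δv₂ = |v₂ − v_a| = 1.326 km/s.
Δv = Δv₁ + Δv₂ = 2.170 + 1.326 = 3.496 km/s.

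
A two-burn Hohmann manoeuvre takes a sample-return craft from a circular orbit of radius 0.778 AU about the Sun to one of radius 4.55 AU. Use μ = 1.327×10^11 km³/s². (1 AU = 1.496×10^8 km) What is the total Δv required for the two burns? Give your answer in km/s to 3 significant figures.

In km: r₁ = 0.778 × 1.496×10^8 = 1.163888×10^8 km; r₂ = 4.55 × 1.496×10^8 = 6.8068×10^8 km.
Transfer-ellipse semi-major axis a_t = (r₁ + r₂)/2 = (1.163888×10^8 + 6.8068×10^8)/2 = 3.985344×10^8 km.
At r₁ the circular-orbit speed is v₁ = √(μ/r₁) = 33.77 km/s.
Transfer-orbit speed at r₁ (vis-viva): v_p = √[μ(2/r₁ − 1/a_t)] = 44.13 km/s.
First burn Δv₁ = |v_p − v₁| = 10.36 km/s.
At r₂, v₂ = √(μ/r₂) = 13.9625 km/s.
Transfer-orbit speed at r₂: v_a = √[μ(2/r₂ − 1/a_t)] = 7.54548 km/s.
Second burn Δv₂ = |v₂ − v_a| = 6.417 km/s.
Δv = Δv₁ + Δv₂ = 10.36 + 6.417 = 16.78 km/s.

Δv = 16.8 km/s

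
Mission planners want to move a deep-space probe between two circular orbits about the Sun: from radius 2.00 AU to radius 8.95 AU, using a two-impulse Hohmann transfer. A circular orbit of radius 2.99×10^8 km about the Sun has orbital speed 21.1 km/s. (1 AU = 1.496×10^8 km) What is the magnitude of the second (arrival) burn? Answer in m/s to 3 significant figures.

From the circular-orbit relation v² = μ/r at r = 2.99×10^8 km: μ = v²r = (21.1)² × 2.99×10^8 = 1.33118×10^11 km³/s².
In km: r₁ = 2.00 × 1.496×10^8 = 2.992×10^8 km; r₂ = 8.95 × 1.496×10^8 = 1.33892×10^9 km.
Semi-major axis of the transfer orbit: a_t = (2.992×10^8 + 1.33892×10^9)/2 = 8.1906×10^8 km.
On the circular orbit at r = 1.33892×10^9 km, v_c = √(μ/r) = 9.971 km/s.
Vis-viva on the transfer ellipse at r = 1.33892×10^9 km gives v_t = √[μ(2/r − 1/a_t)] = 6.026 km/s.
Δv₂ = |v_t − v_c| = |6.026 − 9.971| = 3.945 km/s.

Δv₂ = 3940 m/s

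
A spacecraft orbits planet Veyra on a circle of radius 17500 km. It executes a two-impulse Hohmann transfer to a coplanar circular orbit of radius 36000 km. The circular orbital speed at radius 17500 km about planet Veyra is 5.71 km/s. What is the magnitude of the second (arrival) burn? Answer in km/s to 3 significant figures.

From the circular-orbit relation v² = μ/r at r = 17500 km: μ = v²r = (5.71)² × 17500 = 5.70572×10^5 km³/s².
Transfer-ellipse semi-major axis a_t = (r₁ + r₂)/2 = (17500 + 36000)/2 = 26750 km.
Circular speed at r = 36000 km: v_c = √(μ/r) = 3.9811 km/s.
Transfer-orbit speed at the same r (vis-viva, a = a_t): v_t = √[μ(2/r − 1/a_t)] = 3.2200 km/s.
Δv₂ = |v_t − v_c| = |3.2200 − 3.9811| = 0.7611 km/s.

Δv₂ = 0.761 km/s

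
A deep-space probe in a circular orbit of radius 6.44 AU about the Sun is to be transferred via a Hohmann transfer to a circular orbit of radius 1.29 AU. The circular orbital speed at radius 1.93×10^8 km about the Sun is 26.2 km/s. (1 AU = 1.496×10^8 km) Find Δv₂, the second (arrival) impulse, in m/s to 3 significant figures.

Δv₂ = 7620 m/s

From the circular-orbit relation v² = μ/r at r = 1.93×10^8 km: μ = v²r = (26.2)² × 1.93×10^8 = 1.32483×10^11 km³/s².
In km: r₁ = 6.44 × 1.496×10^8 = 9.63424×10^8 km; r₂ = 1.29 × 1.496×10^8 = 1.92984×10^8 km.
Transfer-ellipse semi-major axis a_t = (r₁ + r₂)/2 = (9.63424×10^8 + 1.92984×10^8)/2 = 5.78204×10^8 km.
Circular speed at r = 1.92984×10^8 km: v_c = √(μ/r) = 26.20 km/s.
Vis-viva on the transfer ellipse at r = 1.92984×10^8 km gives v_t = √[μ(2/r − 1/a_t)] = 33.82 km/s.
Δv₂ = |v_t − v_c| = |33.82 − 26.20| = 7.620 km/s.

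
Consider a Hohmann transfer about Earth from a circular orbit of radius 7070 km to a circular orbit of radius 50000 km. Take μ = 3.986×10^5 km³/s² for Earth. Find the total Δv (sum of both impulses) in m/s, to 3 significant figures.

Δv = 3850 m/s

Semi-major axis of the transfer orbit: a_t = (7070 + 50000)/2 = 28535 km.
Circular speed at r₁: v₁ = √(μ/r₁) = √(3.986×10^5/7070) = 7.5086 km/s.
On the transfer ellipse at r₁, v² = μ(2/r − 1/a) gives v_p = √[μ(2/r₁ − 1/a_t)] = 9.9393 km/s.
First burn Δv₁ = |v_p − v₁| = 2.431 km/s.
At r₂, v₂ = √(μ/r₂) = 2.823 km/s.
Transfer-orbit speed at r₂: v_a = √[μ(2/r₂ − 1/a_t)] = 1.405 km/s.
Second burn Δv₂ = |v₂ − v_a| = 1.418 km/s.
Total Δv = Δv₁ + Δv₂ = 3.849 km/s.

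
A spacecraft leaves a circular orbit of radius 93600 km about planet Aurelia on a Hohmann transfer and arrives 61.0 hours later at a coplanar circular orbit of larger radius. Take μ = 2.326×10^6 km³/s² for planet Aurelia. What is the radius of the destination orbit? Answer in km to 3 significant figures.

Transfer time t = 61.0 hours = 2.196×10^5 s, and t = π√(a_t³/μ).
So a_t = (μ t²/π²)^(1/3) = (2.326×10^6 × (2.196×10^5)² / π²)^(1/3) = 2.2483×10^5 km.
Since a_t = (r₁ + r₂)/2, r₂ = 2a_t − r₁ = 2×2.2483×10^5 − 93600 = 3.5606×10^5 km.

r₂ = 3.56×10^5 km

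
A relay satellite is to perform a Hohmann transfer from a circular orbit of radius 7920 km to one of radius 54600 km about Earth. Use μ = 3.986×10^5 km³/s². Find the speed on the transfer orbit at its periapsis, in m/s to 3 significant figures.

v = 9380 m/s

Transfer-ellipse semi-major axis a_t = (r₁ + r₂)/2 = (7920 + 54600)/2 = 31260 km.
The periapsis of the transfer ellipse is at r = 7920 km.
Vis-viva: v = √[μ(2/r − 1/a_t)] = √[3.986×10^5 × (2/7920 − 1/31260)] = 9.376 km/s.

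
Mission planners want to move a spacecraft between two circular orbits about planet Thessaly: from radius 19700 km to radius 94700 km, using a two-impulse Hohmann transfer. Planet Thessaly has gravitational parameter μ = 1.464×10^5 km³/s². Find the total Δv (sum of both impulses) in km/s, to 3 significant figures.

Transfer-ellipse semi-major axis a_t = (r₁ + r₂)/2 = (19700 + 94700)/2 = 57200 km.
Circular speed at r₁: v₁ = √(μ/r₁) = √(1.464×10^5/19700) = 2.72607 km/s.
On the transfer ellipse at r₁, v² = μ(2/r − 1/a) gives v_p = √[μ(2/r₁ − 1/a_t)] = 3.50764 km/s.
First burn Δv₁ = |v_p − v₁| = 0.7816 km/s.
Circular speed at r₂: v₂ = √(μ/r₂) = 1.2434 km/s.
Transfer-orbit speed at r₂: v_a = √[μ(2/r₂ − 1/a_t)] = 0.72968 km/s.
Second burn Δv₂ = |v₂ − v_a| = 0.5137 km/s.
Δv = Δv₁ + Δv₂ = 0.7816 + 0.5137 = 1.295 km/s.

Δv = 1.30 km/s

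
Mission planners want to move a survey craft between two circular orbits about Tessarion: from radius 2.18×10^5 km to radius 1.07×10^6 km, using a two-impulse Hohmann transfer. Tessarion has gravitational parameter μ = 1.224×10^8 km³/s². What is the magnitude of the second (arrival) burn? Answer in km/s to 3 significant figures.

Δv₂ = 4.47 km/s

Semi-major axis of the transfer orbit: a_t = (2.180×10^5 + 1.070×10^6)/2 = 6.440×10^5 km.
Circular speed at r = 1.070×10^6 km: v_c = √(μ/r) = 10.6954 km/s.
Transfer-orbit speed at the same r (vis-viva, a = a_t): v_t = √[μ(2/r − 1/a_t)] = 6.22278 km/s.
Δv₂ = |v_t − v_c| = |6.22278 − 10.6954| = 4.473 km/s.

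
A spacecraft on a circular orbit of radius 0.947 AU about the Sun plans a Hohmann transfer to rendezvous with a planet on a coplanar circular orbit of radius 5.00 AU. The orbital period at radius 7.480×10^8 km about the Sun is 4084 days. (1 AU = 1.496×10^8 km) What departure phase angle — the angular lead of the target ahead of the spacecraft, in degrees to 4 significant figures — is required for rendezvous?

φ = 97.45°

From Kepler's third law T² = 4π²r³/μ at r = 7.480×10^8 km, T = 4084 days = 4084 × 86400 s = 3.528576×10^8 s: μ = 4π²r³/T² = 1.32698×10^11 km³/s².
In km: r₁ = 0.947 × 1.496×10^8 = 1.416712×10^8 km; r₂ = 5.00 × 1.496×10^8 = 7.480×10^8 km.
Semi-major axis of the transfer orbit: a_t = (1.416712×10^8 + 7.480×10^8)/2 = 4.448356×10^8 km.
Transfer time t = π√(a_t³/μ) = 8.0913×10^7 s.
Target angular speed ω₂ = √(μ/r₂³) = 1.7807×10^-8 rad/s.
Angle swept by the target during transfer: ω₂·t = 1.4408 rad = 82.55°.
Arrival is 180° from departure on the ellipse, so φ = 180° − 82.55° = 97.45°.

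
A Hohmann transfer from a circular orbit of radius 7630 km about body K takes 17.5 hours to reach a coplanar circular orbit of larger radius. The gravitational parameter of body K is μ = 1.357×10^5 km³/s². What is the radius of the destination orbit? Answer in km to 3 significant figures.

r₂ = 68200 km

Transfer time t = 17.5 hours = 63000 s, and t = π√(a_t³/μ).
So a_t = (μ t²/π²)^(1/3) = (1.357×10^5 × (63000)² / π²)^(1/3) = 37930 km.
Since a_t = (r₁ + r₂)/2, r₂ = 2a_t − r₁ = 2×37930 − 7630 = 68230 km.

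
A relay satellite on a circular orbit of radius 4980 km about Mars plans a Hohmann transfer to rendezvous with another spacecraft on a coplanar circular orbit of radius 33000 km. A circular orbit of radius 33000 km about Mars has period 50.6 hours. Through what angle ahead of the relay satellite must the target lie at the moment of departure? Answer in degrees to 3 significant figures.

φ = 101°

From Kepler's third law T² = 4π²r³/μ at r = 33000 km, T = 50.6 hours = 50.6 × 3600 s = 1.8216×10^5 s: μ = 4π²r³/T² = 42755.8 km³/s².
Transfer-ellipse semi-major axis a_t = (r₁ + r₂)/2 = (4980 + 33000)/2 = 18990 km.
The half-period of the transfer ellipse is t = π√(a_t³/μ) = 39759 s.
Target angular speed ω₂ = √(μ/r₂³) = 3.4493×10^-5 rad/s.
Angle swept by the target during transfer: ω₂·t = 1.3714 rad = 78.58°.
Arrival is 180° from departure on the ellipse, so φ = 180° − 78.58° = 101°.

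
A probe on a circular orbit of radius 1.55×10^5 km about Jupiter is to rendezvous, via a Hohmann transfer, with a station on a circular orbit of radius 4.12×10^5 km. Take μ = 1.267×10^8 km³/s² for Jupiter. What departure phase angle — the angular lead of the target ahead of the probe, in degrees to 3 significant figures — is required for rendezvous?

φ = 77.3°

The Hohmann ellipse has a_t = (r₁ + r₂)/2 = 2.835×10^5 km.
The half-period of the transfer ellipse is t = π√(a_t³/μ) = 42130 s.
Target angular speed ω₂ = √(μ/r₂³) = 4.256×10^-5 rad/s.
Angle swept by the target during transfer: ω₂·t = 1.793 rad = 102.7°.
The probe traverses 180° on the transfer ellipse, so the target must lead by 180° − 102.7° = 77.3°.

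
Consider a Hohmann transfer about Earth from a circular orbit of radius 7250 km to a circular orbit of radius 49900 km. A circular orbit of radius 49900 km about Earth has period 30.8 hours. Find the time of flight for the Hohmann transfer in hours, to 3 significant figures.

t = 6.67 hours

From Kepler's third law T² = 4π²r³/μ at r = 49900 km, T = 30.8 hours = 30.8 × 3600 s = 1.1088×10^5 s: μ = 4π²r³/T² = 3.98984×10^5 km³/s².
Transfer-ellipse semi-major axis a_t = (r₁ + r₂)/2 = (7250 + 49900)/2 = 28575 km.
Half the transfer-orbit period gives t = π√(a_t³/μ) = 24020 s.
Converting: 24020 s ÷ 3600 s/hour = 6.67 hours.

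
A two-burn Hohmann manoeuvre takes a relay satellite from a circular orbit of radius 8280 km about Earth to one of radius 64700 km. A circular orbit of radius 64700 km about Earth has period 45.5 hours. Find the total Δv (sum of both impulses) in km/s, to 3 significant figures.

From Kepler's third law T² = 4π²r³/μ at r = 64700 km, T = 45.5 hours = 45.5 × 3600 s = 1.638×10^5 s: μ = 4π²r³/T² = 3.98515×10^5 km³/s².
The Hohmann ellipse has a_t = (r₁ + r₂)/2 = 36490 km.
At r₁ the circular-orbit speed is v₁ = √(μ/r₁) = 6.938 km/s.
On the transfer ellipse at r₁, vis-viva equation gives v_p = √[μ(2/r₁ − 1/a_t)] = 9.238 km/s.
First burn Δv₁ = |v_p − v₁| = 2.300 km/s.
Circular speed at r₂: v₂ = √(μ/r₂) = 2.482 km/s.
Transfer-orbit speed at r₂: v_a = √[μ(2/r₂ − 1/a_t)] = 1.182 km/s.
Second burn Δv₂ = |v₂ − v_a| = 1.300 km/s.
Total Δv = Δv₁ + Δv₂ = 3.600 km/s.

Δv = 3.60 km/s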